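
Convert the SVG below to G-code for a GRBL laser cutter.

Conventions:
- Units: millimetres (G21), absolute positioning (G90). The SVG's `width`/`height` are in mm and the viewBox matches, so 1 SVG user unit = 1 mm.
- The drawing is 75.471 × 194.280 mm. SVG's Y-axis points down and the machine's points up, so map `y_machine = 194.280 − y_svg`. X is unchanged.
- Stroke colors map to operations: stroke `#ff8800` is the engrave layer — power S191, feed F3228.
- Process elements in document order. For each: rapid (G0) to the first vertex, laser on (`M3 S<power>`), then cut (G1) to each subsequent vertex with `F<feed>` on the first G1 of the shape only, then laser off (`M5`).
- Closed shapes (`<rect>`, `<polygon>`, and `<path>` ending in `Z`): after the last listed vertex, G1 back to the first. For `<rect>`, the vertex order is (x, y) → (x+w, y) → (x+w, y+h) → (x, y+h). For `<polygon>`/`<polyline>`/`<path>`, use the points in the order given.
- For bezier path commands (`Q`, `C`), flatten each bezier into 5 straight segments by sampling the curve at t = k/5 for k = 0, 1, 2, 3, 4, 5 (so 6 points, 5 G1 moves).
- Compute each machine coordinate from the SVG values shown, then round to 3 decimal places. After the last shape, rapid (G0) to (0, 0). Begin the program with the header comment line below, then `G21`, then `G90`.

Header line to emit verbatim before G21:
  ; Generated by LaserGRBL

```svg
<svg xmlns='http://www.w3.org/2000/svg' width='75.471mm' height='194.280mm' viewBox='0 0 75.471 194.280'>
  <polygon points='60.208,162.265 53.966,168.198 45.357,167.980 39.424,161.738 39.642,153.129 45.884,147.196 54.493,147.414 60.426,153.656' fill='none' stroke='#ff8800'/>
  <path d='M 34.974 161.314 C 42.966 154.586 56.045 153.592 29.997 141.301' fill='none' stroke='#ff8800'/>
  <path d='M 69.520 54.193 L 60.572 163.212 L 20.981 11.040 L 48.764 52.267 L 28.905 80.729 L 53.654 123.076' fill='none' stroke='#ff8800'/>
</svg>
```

; Generated by LaserGRBL
G21
G90
G0 X60.208 Y32.015
M3 S191
G1 X53.966 Y26.082 F3228
G1 X45.357 Y26.300
G1 X39.424 Y32.542
G1 X39.642 Y41.151
G1 X45.884 Y47.084
G1 X54.493 Y46.866
G1 X60.426 Y40.624
G1 X60.208 Y32.015
M5
G0 X34.974 Y32.966
M3 S191
G1 X40.026 Y36.451 F3228
G1 X44.176 Y39.377
G1 X45.303 Y42.562
G1 X41.284 Y46.824
G1 X29.997 Y52.979
M5
G0 X69.520 Y140.087
M3 S191
G1 X60.572 Y31.068 F3228
G1 X20.981 Y183.240
G1 X48.764 Y142.013
G1 X28.905 Y113.551
G1 X53.654 Y71.204
M5
G0 X0.000 Y0.000

viewBox `0 0 75.471 194.280` with mm width/height → 1 unit = 1 mm. Flip: y_m = 194.280 − y_svg.

**Shape 1** — `<polygon>` regular polygon, stroke `#ff8800` → engrave (S191, F3228). Machine vertices: (60.208,32.015) → (53.966,26.082) → (45.357,26.300) → (39.424,32.542) → (39.642,41.151) → (45.884,47.084) → (54.493,46.866) → (60.426,40.624) → (60.208,32.015). Closed: final G1 returns to the first vertex.

**Shape 2** — `<path>` cubic bezier, stroke `#ff8800` → engrave (S191, F3228). Control points (SVG): P0=(34.974,161.314), P1=(42.966,154.586), P2=(56.045,153.592), P3=(29.997,141.301); sampled at t=k/5. Machine vertices: (34.974,32.966) → (40.026,36.451) → (44.176,39.377) → (45.303,42.562) → (41.284,46.824) → (29.997,52.979). Open path.

**Shape 3** — `<path>` open polyline, stroke `#ff8800` → engrave (S191, F3228). Machine vertices: (69.520,140.087) → (60.572,31.068) → (20.981,183.240) → (48.764,142.013) → (28.905,113.551) → (53.654,71.204). Open path.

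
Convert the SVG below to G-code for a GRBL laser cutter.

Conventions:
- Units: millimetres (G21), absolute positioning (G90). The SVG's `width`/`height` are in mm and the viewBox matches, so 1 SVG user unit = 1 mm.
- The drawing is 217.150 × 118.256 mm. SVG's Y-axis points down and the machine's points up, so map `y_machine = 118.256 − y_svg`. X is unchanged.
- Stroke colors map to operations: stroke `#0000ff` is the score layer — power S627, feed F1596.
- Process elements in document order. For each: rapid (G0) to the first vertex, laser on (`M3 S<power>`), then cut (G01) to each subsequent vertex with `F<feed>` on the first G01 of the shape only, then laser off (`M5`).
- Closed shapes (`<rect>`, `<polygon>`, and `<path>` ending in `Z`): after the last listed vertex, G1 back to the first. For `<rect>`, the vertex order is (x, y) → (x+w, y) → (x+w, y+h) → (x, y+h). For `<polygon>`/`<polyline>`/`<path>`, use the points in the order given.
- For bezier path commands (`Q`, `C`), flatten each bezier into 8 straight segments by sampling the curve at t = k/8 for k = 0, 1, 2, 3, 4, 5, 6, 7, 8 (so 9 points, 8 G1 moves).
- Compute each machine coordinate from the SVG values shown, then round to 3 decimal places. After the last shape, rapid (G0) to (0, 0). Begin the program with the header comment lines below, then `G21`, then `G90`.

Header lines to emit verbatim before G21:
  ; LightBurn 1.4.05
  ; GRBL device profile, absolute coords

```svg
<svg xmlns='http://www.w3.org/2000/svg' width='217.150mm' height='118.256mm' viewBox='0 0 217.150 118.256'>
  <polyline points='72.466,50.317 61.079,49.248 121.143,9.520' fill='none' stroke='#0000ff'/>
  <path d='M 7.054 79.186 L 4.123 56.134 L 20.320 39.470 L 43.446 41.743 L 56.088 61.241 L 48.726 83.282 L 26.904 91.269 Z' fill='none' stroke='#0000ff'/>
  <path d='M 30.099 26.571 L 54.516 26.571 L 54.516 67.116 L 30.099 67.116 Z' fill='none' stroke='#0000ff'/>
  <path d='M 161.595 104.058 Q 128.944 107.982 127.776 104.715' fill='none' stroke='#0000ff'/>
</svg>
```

; LightBurn 1.4.05
; GRBL device profile, absolute coords
G21
G90
G0 X72.466 Y67.939
M3 S627
G01 X61.079 Y69.008 F1596
G01 X121.143 Y108.736
M5
G0 X7.054 Y39.070
M3 S627
G01 X4.123 Y62.122 F1596
G01 X20.320 Y78.786
G01 X43.446 Y76.513
G01 X56.088 Y57.015
G01 X48.726 Y34.974
G01 X26.904 Y26.987
G01 X7.054 Y39.070
M5
G0 X30.099 Y91.685
M3 S627
G01 X54.516 Y91.685 F1596
G01 X54.516 Y51.140
G01 X30.099 Y51.140
G01 X30.099 Y91.685
M5
G0 X161.595 Y14.198
M3 S627
G01 X153.924 Y13.329 F1596
G01 X147.237 Y12.685
G01 X141.534 Y12.266
G01 X136.815 Y12.072
G01 X133.079 Y12.102
G01 X130.328 Y12.357
G01 X128.560 Y12.837
G01 X127.776 Y13.541
M5
G0 X0.000 Y0.000

1 u = 1 mm; y_m = 118.256 − y.

[1] `<polyline>` open polyline, #0000ff→score S627 F1596: (72.466,67.939) → (61.079,69.008) → (121.143,108.736)

[2] `<path>` regular polygon, #0000ff→score S627 F1596: (7.054,39.070) → (4.123,62.122) → (20.320,78.786) → (43.446,76.513) → (56.088,57.015) → (48.726,34.974) → (26.904,26.987) → (7.054,39.070) (closed)

[3] `<path>` rectangle, #0000ff→score S627 F1596: (30.099,91.685) → (54.516,91.685) → (54.516,51.140) → (30.099,51.140) → (30.099,91.685) (closed)

[4] `<path>` quadratic bezier, #0000ff→score S627 F1596: (161.595,14.198) → (153.924,13.329) → (147.237,12.685) → (141.534,12.266) → (136.815,12.072) → (133.079,12.102) → (130.328,12.357) → (128.560,12.837) → (127.776,13.541)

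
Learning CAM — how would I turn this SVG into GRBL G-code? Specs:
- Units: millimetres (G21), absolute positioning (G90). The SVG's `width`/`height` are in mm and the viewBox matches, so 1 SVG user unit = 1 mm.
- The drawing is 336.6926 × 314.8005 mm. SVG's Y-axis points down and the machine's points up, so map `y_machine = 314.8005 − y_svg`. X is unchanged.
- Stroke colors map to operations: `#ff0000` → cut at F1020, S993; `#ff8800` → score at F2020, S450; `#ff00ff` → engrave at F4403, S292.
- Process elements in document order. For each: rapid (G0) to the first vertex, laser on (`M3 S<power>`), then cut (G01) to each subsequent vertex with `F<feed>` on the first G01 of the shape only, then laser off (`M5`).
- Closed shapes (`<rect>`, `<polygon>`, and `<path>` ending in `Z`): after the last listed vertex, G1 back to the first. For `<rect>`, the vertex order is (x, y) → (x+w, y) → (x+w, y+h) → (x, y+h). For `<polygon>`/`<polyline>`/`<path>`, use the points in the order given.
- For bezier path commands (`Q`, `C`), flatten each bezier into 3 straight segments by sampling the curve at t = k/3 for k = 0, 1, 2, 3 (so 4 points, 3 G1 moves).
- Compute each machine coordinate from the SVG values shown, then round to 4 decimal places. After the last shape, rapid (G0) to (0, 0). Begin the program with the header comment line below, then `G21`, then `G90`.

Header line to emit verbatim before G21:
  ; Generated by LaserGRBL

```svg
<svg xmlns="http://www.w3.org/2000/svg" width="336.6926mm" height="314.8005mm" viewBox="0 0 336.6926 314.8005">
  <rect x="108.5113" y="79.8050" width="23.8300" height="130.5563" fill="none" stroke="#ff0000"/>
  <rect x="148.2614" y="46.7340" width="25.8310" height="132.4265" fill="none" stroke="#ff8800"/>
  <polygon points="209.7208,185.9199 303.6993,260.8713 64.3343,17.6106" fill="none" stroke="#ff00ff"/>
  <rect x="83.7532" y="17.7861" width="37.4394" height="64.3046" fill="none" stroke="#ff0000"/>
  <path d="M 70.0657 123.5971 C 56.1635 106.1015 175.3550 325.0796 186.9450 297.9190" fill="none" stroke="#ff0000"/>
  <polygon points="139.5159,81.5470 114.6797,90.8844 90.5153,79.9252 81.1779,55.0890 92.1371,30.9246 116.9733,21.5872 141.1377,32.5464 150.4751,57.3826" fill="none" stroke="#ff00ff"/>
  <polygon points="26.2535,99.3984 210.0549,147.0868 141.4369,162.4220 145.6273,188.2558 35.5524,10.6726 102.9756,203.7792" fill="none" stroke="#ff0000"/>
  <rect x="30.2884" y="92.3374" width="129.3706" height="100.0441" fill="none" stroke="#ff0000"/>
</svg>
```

; Generated by LaserGRBL
G21
G90
G0 X108.5113 Y234.9955
M3 S993
G01 X132.3413 Y234.9955 F1020
G01 X132.3413 Y104.4392
G01 X108.5113 Y104.4392
G01 X108.5113 Y234.9955
M5
G0 X148.2614 Y268.0665
M3 S450
G01 X174.0924 Y268.0665 F2020
G01 X174.0924 Y135.6400
G01 X148.2614 Y135.6400
G01 X148.2614 Y268.0665
M5
G0 X209.7208 Y128.8806
M3 S292
G01 X303.6993 Y53.9292 F4403
G01 X64.3343 Y297.1899
G01 X209.7208 Y128.8806
M5
G0 X83.7532 Y297.0144
M3 S993
G01 X121.1926 Y297.0144 F1020
G01 X121.1926 Y232.7098
G01 X83.7532 Y232.7098
G01 X83.7532 Y297.0144
M5
G0 X70.0657 Y191.2034
M3 S993
G01 X91.6134 Y147.7490 F1020
G01 X148.4025 Y53.8926
G01 X186.9450 Y16.8815
M5
G0 X139.5159 Y233.2535
M3 S292
G01 X114.6797 Y223.9161 F4403
G01 X90.5153 Y234.8753
G01 X81.1779 Y259.7115
G01 X92.1371 Y283.8759
G01 X116.9733 Y293.2133
G01 X141.1377 Y282.2541
G01 X150.4751 Y257.4179
G01 X139.5159 Y233.2535
M5
G0 X26.2535 Y215.4021
M3 S993
G01 X210.0549 Y167.7137 F1020
G01 X141.4369 Y152.3785
G01 X145.6273 Y126.5447
G01 X35.5524 Y304.1279
G01 X102.9756 Y111.0213
G01 X26.2535 Y215.4021
M5
G0 X30.2884 Y222.4631
M3 S993
G01 X159.6590 Y222.4631 F1020
G01 X159.6590 Y122.4190
G01 X30.2884 Y122.4190
G01 X30.2884 Y222.4631
M5
G0 X0.0000 Y0.0000

Since the viewBox matches the mm dimensions, user units are millimetres directly. The only transform is the Y-flip y_m = 314.8005 − y_svg.

Shape 1 is a rectangle drawn with `<rect>`. Its stroke #ff0000 means cut at S993, F1020. After flipping Y the toolpath is (108.5113,234.9955) → (132.3413,234.9955) → (132.3413,104.4392) → (108.5113,104.4392) → (108.5113,234.9955), returning to the start.

Shape 2 is a rectangle drawn with `<rect>`. Its stroke #ff8800 means score at S450, F2020. After flipping Y the toolpath is (148.2614,268.0665) → (174.0924,268.0665) → (174.0924,135.6400) → (148.2614,135.6400) → (148.2614,268.0665), returning to the start.

Shape 3 is a closed polygon drawn with `<polygon>`. Its stroke #ff00ff means engrave at S292, F4403. After flipping Y the toolpath is (209.7208,128.8806) → (303.6993,53.9292) → (64.3343,297.1899) → (209.7208,128.8806), returning to the start.

Shape 4 is a rectangle drawn with `<rect>`. Its stroke #ff0000 means cut at S993, F1020. After flipping Y the toolpath is (83.7532,297.0144) → (121.1926,297.0144) → (121.1926,232.7098) → (83.7532,232.7098) → (83.7532,297.0144), returning to the start.

Shape 5 is a cubic bezier drawn with `<path>`. Its stroke #ff0000 means cut at S993, F1020. After flipping Y the toolpath is (70.0657,191.2034) → (91.6134,147.7490) → (148.4025,53.8926) → (186.9450,16.8815).

Shape 6 is a regular polygon drawn with `<polygon>`. Its stroke #ff00ff means engrave at S292, F4403. After flipping Y the toolpath is (139.5159,233.2535) → (114.6797,223.9161) → (90.5153,234.8753) → (81.1779,259.7115) → (92.1371,283.8759) → (116.9733,293.2133) → (141.1377,282.2541) → (150.4751,257.4179) → (139.5159,233.2535), returning to the start.

Shape 7 is a closed polygon drawn with `<polygon>`. Its stroke #ff0000 means cut at S993, F1020. After flipping Y the toolpath is (26.2535,215.4021) → (210.0549,167.7137) → (141.4369,152.3785) → (145.6273,126.5447) → (35.5524,304.1279) → (102.9756,111.0213) → (26.2535,215.4021), returning to the start.

Shape 8 is a rectangle drawn with `<rect>`. Its stroke #ff0000 means cut at S993, F1020. After flipping Y the toolpath is (30.2884,222.4631) → (159.6590,222.4631) → (159.6590,122.4190) → (30.2884,122.4190) → (30.2884,222.4631), returning to the start.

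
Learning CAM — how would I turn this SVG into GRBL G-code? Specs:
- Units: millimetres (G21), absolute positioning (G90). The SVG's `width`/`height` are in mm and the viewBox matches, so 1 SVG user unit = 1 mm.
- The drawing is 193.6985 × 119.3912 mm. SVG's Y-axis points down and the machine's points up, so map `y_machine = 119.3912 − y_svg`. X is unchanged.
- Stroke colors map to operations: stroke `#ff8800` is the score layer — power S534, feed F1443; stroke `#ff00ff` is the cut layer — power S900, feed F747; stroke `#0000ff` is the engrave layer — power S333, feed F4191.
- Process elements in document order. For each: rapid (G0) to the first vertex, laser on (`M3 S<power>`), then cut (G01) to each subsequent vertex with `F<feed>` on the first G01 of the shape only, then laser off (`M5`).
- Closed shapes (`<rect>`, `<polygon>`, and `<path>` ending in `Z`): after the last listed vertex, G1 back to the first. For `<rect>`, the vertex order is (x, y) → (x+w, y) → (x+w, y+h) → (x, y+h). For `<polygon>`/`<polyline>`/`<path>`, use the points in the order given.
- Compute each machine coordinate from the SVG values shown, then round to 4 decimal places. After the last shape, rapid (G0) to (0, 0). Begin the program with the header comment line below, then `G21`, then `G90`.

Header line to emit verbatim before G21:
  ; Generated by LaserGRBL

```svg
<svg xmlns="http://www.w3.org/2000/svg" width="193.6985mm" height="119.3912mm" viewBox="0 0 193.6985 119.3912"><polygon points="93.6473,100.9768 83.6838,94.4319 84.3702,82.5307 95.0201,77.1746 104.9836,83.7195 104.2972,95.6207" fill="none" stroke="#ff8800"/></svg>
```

; Generated by LaserGRBL
G21
G90
G0 X93.6473 Y18.4144
M3 S534
G01 X83.6838 Y24.9593 F1443
G01 X84.3702 Y36.8605
G01 X95.0201 Y42.2166
G01 X104.9836 Y35.6717
G01 X104.2972 Y23.7705
G01 X93.6473 Y18.4144
M5
G0 X0.0000 Y0.0000

viewBox `0 0 193.6985 119.3912` with mm width/height → 1 unit = 1 mm. Flip: y_m = 119.3912 − y_svg.

**Shape 1** — `<polygon>` regular polygon, stroke `#ff8800` → score (S534, F1443). Machine vertices: (93.6473,18.4144) → (83.6838,24.9593) → (84.3702,36.8605) → (95.0201,42.2166) → (104.9836,35.6717) → (104.2972,23.7705) → (93.6473,18.4144). Closed: final G1 returns to the first vertex.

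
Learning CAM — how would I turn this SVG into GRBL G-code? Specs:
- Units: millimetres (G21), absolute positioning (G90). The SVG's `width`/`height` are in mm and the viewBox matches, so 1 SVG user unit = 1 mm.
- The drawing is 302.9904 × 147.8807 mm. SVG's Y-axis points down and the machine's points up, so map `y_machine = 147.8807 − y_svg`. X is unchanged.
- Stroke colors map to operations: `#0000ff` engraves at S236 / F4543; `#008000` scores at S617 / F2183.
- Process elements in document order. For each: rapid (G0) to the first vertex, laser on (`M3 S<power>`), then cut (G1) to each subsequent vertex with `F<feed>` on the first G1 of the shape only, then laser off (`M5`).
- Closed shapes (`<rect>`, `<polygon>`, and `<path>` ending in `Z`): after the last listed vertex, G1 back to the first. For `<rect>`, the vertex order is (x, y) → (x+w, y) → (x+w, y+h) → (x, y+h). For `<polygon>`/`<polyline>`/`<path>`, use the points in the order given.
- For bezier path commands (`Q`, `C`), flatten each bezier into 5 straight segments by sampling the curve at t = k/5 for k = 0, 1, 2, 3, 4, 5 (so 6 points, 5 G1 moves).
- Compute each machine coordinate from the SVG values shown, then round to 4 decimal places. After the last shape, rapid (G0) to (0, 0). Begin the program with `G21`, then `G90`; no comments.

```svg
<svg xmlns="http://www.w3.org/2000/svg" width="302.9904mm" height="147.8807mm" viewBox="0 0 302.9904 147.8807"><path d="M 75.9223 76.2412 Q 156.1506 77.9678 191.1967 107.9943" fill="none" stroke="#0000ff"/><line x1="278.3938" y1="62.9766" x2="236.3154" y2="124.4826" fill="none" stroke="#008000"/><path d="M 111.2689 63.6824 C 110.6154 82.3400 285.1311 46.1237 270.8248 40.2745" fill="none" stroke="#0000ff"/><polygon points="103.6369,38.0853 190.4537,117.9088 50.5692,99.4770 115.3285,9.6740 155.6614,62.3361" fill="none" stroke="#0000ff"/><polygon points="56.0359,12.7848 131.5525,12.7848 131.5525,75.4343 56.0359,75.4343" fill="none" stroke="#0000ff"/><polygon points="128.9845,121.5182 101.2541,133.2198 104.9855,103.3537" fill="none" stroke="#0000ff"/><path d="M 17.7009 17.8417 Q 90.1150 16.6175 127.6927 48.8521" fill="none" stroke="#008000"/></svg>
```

G21
G90
G0 X75.9223 Y71.6395
M3 S236
G1 X106.2063 Y69.8169 F4543
G1 X132.8758 Y65.7302
G1 X155.9307 Y59.3796
G1 X175.3710 Y50.7650
G1 X191.1967 Y39.8864
M5
G0 X278.3938 Y84.9041
M3 S617
G1 X236.3154 Y23.3981 F2183
M5
G0 X111.2689 Y84.1983
M3 S236
G1 X128.9852 Y78.9067 F4543
G1 X171.2705 Y82.6932
G1 X220.6532 Y91.4664
G1 X259.6619 Y101.1346
G1 X270.8248 Y107.6062
M5
G0 X103.6369 Y109.7954
M3 S236
G1 X190.4537 Y29.9719 F4543
G1 X50.5692 Y48.4037
G1 X115.3285 Y138.2067
G1 X155.6614 Y85.5446
G1 X103.6369 Y109.7954
M5
G0 X56.0359 Y135.0959
M3 S236
G1 X131.5525 Y135.0959 F4543
G1 X131.5525 Y72.4464
G1 X56.0359 Y72.4464
G1 X56.0359 Y135.0959
M5
G0 X128.9845 Y26.3625
M3 S236
G1 X101.2541 Y14.6609 F4543
G1 X104.9855 Y44.5270
G1 X128.9845 Y26.3625
M5
G0 X17.7009 Y130.0390
M3 S617
G1 X45.2731 Y129.1903 F2183
G1 X70.0584 Y125.6650
G1 X92.0567 Y119.4629
G1 X111.2682 Y110.5841
G1 X127.6927 Y99.0286
M5
G0 X0.0000 Y0.0000

Since the viewBox matches the mm dimensions, user units are millimetres directly. The only transform is the Y-flip y_m = 147.8807 − y_svg.

Shape 1 is a quadratic bezier drawn with `<path>`. Its stroke #0000ff means engrave at S236, F4543. After flipping Y the toolpath is (75.9223,71.6395) → (106.2063,69.8169) → (132.8758,65.7302) → (155.9307,59.3796) → (175.3710,50.7650) → (191.1967,39.8864).

Shape 2 is a line segment drawn with `<line>`. Its stroke #008000 means score at S617, F2183. After flipping Y the toolpath is (278.3938,84.9041) → (236.3154,23.3981).

Shape 3 is a cubic bezier drawn with `<path>`. Its stroke #0000ff means engrave at S236, F4543. After flipping Y the toolpath is (111.2689,84.1983) → (128.9852,78.9067) → (171.2705,82.6932) → (220.6532,91.4664) → (259.6619,101.1346) → (270.8248,107.6062).

Shape 4 is a closed polygon drawn with `<polygon>`. Its stroke #0000ff means engrave at S236, F4543. After flipping Y the toolpath is (103.6369,109.7954) → (190.4537,29.9719) → (50.5692,48.4037) → (115.3285,138.2067) → (155.6614,85.5446) → (103.6369,109.7954), returning to the start.

Shape 5 is a rectangle drawn with `<polygon>`. Its stroke #0000ff means engrave at S236, F4543. After flipping Y the toolpath is (56.0359,135.0959) → (131.5525,135.0959) → (131.5525,72.4464) → (56.0359,72.4464) → (56.0359,135.0959), returning to the start.

Shape 6 is a regular polygon drawn with `<polygon>`. Its stroke #0000ff means engrave at S236, F4543. After flipping Y the toolpath is (128.9845,26.3625) → (101.2541,14.6609) → (104.9855,44.5270) → (128.9845,26.3625), returning to the start.

Shape 7 is a quadratic bezier drawn with `<path>`. Its stroke #008000 means score at S617, F2183. After flipping Y the toolpath is (17.7009,130.0390) → (45.2731,129.1903) → (70.0584,125.6650) → (92.0567,119.4629) → (111.2682,110.5841) → (127.6927,99.0286).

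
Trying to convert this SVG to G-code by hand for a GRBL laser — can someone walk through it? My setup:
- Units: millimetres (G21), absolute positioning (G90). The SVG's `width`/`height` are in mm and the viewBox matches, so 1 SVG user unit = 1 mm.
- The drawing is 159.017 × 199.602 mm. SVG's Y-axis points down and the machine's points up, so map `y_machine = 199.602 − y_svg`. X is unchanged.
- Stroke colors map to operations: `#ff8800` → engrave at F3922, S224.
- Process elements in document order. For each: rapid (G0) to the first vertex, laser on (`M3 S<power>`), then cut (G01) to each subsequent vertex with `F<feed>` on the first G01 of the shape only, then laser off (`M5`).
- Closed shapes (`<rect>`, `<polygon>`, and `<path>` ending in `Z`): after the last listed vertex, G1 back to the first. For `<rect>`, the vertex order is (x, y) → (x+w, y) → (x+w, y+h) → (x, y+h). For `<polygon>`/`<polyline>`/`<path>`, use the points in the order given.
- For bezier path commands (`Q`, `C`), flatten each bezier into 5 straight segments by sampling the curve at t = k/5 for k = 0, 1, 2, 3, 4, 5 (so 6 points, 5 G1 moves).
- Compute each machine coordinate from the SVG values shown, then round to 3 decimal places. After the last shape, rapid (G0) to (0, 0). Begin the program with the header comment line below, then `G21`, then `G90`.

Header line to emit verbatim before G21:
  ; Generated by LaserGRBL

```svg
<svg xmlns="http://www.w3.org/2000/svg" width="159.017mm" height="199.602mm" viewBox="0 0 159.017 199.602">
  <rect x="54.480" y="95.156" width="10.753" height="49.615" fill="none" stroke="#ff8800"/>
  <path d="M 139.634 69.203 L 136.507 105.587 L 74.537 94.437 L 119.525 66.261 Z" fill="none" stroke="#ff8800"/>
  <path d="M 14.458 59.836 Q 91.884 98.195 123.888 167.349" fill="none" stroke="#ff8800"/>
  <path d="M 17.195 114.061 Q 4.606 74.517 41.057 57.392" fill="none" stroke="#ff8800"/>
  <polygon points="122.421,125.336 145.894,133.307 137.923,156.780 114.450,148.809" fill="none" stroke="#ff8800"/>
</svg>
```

; Generated by LaserGRBL
G21
G90
G0 X54.480 Y104.446
M3 S224
G01 X65.233 Y104.446 F3922
G01 X65.233 Y54.831
G01 X54.480 Y54.831
G01 X54.480 Y104.446
M5
G0 X139.634 Y130.399
M3 S224
G01 X136.507 Y94.015 F3922
G01 X74.537 Y105.165
G01 X119.525 Y133.341
G01 X139.634 Y130.399
M5
G0 X14.458 Y139.766
M3 S224
G01 X43.612 Y123.191 F3922
G01 X69.131 Y104.152
G01 X91.017 Y82.649
G01 X109.270 Y58.683
G01 X123.888 Y32.253
M5
G0 X17.195 Y85.541
M3 S224
G01 X14.121 Y100.462 F3922
G01 X14.970 Y113.589
G01 X19.743 Y124.923
G01 X28.438 Y134.463
G01 X41.057 Y142.210
M5
G0 X122.421 Y74.266
M3 S224
G01 X145.894 Y66.295 F3922
G01 X137.923 Y42.822
G01 X114.450 Y50.793
G01 X122.421 Y74.266
M5
G0 X0.000 Y0.000

viewBox `0 0 159.017 199.602` with mm width/height → 1 unit = 1 mm. Flip: y_m = 199.602 − y_svg.

**Shape 1** — `<rect>` rectangle, stroke `#ff8800` → engrave (S224, F3922). Machine vertices: (54.480,104.446) → (65.233,104.446) → (65.233,54.831) → (54.480,54.831) → (54.480,104.446). Closed: final G1 returns to the first vertex.

**Shape 2** — `<path>` closed polygon, stroke `#ff8800` → engrave (S224, F3922). Machine vertices: (139.634,130.399) → (136.507,94.015) → (74.537,105.165) → (119.525,133.341) → (139.634,130.399). Closed: final G1 returns to the first vertex.

**Shape 3** — `<path>` quadratic bezier, stroke `#ff8800` → engrave (S224, F3922). Control points (SVG): P0=(14.458,59.836), P1=(91.884,98.195), P2=(123.888,167.349); sampled at t=k/5. Machine vertices: (14.458,139.766) → (43.612,123.191) → (69.131,104.152) → (91.017,82.649) → (109.270,58.683) → (123.888,32.253). Open path.

**Shape 4** — `<path>` quadratic bezier, stroke `#ff8800` → engrave (S224, F3922). Control points (SVG): P0=(17.195,114.061), P1=(4.606,74.517), P2=(41.057,57.392); sampled at t=k/5. Machine vertices: (17.195,85.541) → (14.121,100.462) → (14.970,113.589) → (19.743,124.923) → (28.438,134.463) → (41.057,142.210). Open path.

**Shape 5** — `<polygon>` regular polygon, stroke `#ff8800` → engrave (S224, F3922). Machine vertices: (122.421,74.266) → (145.894,66.295) → (137.923,42.822) → (114.450,50.793) → (122.421,74.266). Closed: final G1 returns to the first vertex.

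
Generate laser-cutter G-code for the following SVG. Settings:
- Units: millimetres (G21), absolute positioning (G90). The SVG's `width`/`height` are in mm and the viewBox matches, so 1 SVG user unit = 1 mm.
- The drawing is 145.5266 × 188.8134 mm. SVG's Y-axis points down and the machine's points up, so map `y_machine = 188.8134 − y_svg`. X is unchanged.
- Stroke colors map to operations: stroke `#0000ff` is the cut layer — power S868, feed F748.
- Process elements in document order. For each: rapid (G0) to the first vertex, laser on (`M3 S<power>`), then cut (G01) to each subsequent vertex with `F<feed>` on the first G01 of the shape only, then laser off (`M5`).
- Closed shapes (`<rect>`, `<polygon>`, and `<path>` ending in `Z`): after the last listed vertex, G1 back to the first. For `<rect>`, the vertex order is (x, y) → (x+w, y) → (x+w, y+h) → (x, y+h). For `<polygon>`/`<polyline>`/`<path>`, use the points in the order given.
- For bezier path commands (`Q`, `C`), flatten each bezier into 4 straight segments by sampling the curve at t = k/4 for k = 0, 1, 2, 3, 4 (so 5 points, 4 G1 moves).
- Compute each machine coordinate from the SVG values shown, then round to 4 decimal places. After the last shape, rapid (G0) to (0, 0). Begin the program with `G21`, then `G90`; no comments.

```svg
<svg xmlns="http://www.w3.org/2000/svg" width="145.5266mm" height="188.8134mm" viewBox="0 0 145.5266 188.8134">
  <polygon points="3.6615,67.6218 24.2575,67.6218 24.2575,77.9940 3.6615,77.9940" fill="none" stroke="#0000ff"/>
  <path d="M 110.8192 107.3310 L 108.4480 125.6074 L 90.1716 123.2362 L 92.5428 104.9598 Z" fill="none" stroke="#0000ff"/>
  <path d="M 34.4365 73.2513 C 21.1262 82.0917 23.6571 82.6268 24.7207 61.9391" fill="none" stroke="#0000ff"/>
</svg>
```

Since the viewBox matches the mm dimensions, user units are millimetres directly. The only transform is the Y-flip y_m = 188.8134 − y_svg.

Shape 1 is a rectangle drawn with `<polygon>`. Its stroke #0000ff means cut at S868, F748. After flipping Y the toolpath is (3.6615,121.1916) → (24.2575,121.1916) → (24.2575,110.8194) → (3.6615,110.8194) → (3.6615,121.1916), returning to the start.

Shape 2 is a regular polygon drawn with `<path>`. Its stroke #0000ff means cut at S868, F748. After flipping Y the toolpath is (110.8192,81.4824) → (108.4480,63.2060) → (90.1716,65.5772) → (92.5428,83.8536) → (110.8192,81.4824), returning to the start.

Shape 3 is a cubic bezier drawn with `<path>`. Its stroke #0000ff means cut at S868, F748. After flipping Y the toolpath is (34.4365,115.5621) → (27.1536,110.6909) → (24.1884,110.1452) → (23.9183,115.1360) → (24.7207,126.8743).

G21
G90
G0 X3.6615 Y121.1916
M3 S868
G01 X24.2575 Y121.1916 F748
G01 X24.2575 Y110.8194
G01 X3.6615 Y110.8194
G01 X3.6615 Y121.1916
M5
G0 X110.8192 Y81.4824
M3 S868
G01 X108.4480 Y63.2060 F748
G01 X90.1716 Y65.5772
G01 X92.5428 Y83.8536
G01 X110.8192 Y81.4824
M5
G0 X34.4365 Y115.5621
M3 S868
G01 X27.1536 Y110.6909 F748
G01 X24.1884 Y110.1452
G01 X23.9183 Y115.1360
G01 X24.7207 Y126.8743
M5
G0 X0.0000 Y0.0000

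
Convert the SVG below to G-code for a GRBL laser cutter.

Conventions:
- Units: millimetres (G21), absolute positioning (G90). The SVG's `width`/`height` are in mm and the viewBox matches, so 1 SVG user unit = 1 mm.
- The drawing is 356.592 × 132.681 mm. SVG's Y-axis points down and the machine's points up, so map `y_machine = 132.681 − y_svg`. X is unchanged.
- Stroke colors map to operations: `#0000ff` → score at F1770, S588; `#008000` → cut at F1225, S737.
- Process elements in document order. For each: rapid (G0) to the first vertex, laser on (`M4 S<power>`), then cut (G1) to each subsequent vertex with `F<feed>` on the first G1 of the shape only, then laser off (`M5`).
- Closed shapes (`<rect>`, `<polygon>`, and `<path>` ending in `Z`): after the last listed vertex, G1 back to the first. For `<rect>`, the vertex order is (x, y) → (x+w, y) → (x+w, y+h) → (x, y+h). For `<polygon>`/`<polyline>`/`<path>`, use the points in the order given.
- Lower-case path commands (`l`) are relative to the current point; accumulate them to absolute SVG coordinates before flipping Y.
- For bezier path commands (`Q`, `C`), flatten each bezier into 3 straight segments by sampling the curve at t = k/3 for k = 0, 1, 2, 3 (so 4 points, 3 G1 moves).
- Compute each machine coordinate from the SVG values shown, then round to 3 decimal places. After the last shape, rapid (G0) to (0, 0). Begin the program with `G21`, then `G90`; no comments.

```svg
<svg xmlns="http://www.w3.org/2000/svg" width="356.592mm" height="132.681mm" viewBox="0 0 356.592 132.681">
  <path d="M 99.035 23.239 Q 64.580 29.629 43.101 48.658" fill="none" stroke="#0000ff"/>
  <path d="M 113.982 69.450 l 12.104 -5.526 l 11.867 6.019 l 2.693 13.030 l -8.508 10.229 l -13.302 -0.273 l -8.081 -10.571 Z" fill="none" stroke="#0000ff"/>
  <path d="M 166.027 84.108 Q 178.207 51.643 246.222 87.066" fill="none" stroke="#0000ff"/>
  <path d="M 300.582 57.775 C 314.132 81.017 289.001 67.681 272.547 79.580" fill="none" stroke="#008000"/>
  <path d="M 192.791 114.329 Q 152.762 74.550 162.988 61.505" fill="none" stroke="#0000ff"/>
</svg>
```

G21
G90
G0 X99.035 Y109.442
M4 S588
G1 X77.507 Y103.778 F1770
G1 X58.862 Y95.305
G1 X43.101 Y84.023
M5
G0 X113.982 Y63.231
M4 S588
G1 X126.086 Y68.757 F1770
G1 X137.953 Y62.738
G1 X140.646 Y49.708
G1 X132.138 Y39.479
G1 X118.836 Y39.752
G1 X110.755 Y50.323
G1 X113.982 Y63.231
M5
G0 X166.027 Y48.573
M4 S588
G1 X180.351 Y62.673 F1770
G1 X207.083 Y61.687
G1 X246.222 Y45.615
M5
G0 X300.582 Y74.906
M4 S737
G1 X302.992 Y61.567 F1225
G1 X290.139 Y58.878
G1 X272.547 Y53.101
M5
G0 X192.791 Y18.352
M4 S588
G1 X171.689 Y41.901 F1770
G1 X161.755 Y59.509
G1 X162.988 Y71.176
M5
G0 X0.000 Y0.000

Since the viewBox matches the mm dimensions, user units are millimetres directly. The only transform is the Y-flip y_m = 132.681 − y_svg.

Shape 1 is a quadratic bezier drawn with `<path>`. Its stroke #0000ff means score at S588, F1770. After flipping Y the toolpath is (99.035,109.442) → (77.507,103.778) → (58.862,95.305) → (43.101,84.023).

Shape 2 is a regular polygon drawn with `<path>`. Its stroke #0000ff means score at S588, F1770. After flipping Y the toolpath is (113.982,63.231) → (126.086,68.757) → (137.953,62.738) → (140.646,49.708) → (132.138,39.479) → (118.836,39.752) → (110.755,50.323) → (113.982,63.231), returning to the start.

Shape 3 is a quadratic bezier drawn with `<path>`. Its stroke #0000ff means score at S588, F1770. After flipping Y the toolpath is (166.027,48.573) → (180.351,62.673) → (207.083,61.687) → (246.222,45.615).

Shape 4 is a cubic bezier drawn with `<path>`. Its stroke #008000 means cut at S737, F1225. After flipping Y the toolpath is (300.582,74.906) → (302.992,61.567) → (290.139,58.878) → (272.547,53.101).

Shape 5 is a quadratic bezier drawn with `<path>`. Its stroke #0000ff means score at S588, F1770. After flipping Y the toolpath is (192.791,18.352) → (171.689,41.901) → (161.755,59.509) → (162.988,71.176).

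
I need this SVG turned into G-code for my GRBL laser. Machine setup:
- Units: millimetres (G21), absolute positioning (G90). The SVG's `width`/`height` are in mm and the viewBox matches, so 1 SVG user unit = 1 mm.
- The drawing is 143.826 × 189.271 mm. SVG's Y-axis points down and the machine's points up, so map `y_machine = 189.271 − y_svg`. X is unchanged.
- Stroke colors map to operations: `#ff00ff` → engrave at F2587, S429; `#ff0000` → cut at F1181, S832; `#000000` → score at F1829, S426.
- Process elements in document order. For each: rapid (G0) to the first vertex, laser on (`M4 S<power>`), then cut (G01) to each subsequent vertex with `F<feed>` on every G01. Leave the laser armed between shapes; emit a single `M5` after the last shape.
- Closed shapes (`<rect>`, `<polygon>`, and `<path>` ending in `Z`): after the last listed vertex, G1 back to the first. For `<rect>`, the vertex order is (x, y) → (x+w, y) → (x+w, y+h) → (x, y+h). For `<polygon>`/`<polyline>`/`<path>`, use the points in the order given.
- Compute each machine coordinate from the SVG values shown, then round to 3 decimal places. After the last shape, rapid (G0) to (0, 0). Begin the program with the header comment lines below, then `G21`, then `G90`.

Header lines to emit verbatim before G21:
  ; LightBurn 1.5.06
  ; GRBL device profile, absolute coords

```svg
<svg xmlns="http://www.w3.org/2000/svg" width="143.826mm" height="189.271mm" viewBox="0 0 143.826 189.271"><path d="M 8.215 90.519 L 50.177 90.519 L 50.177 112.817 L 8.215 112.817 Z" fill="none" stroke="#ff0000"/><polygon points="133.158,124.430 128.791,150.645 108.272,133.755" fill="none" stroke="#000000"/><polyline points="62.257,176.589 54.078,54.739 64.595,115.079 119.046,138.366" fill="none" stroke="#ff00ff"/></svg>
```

; LightBurn 1.5.06
; GRBL device profile, absolute coords
G21
G90
G0 X8.215 Y98.752
M4 S832
G01 X50.177 Y98.752 F1181
G01 X50.177 Y76.454 F1181
G01 X8.215 Y76.454 F1181
G01 X8.215 Y98.752 F1181
G0 X133.158 Y64.841
M4 S426
G01 X128.791 Y38.626 F1829
G01 X108.272 Y55.516 F1829
G01 X133.158 Y64.841 F1829
G0 X62.257 Y12.682
M4 S429
G01 X54.078 Y134.532 F2587
G01 X64.595 Y74.192 F2587
G01 X119.046 Y50.905 F2587
M5
G0 X0.000 Y0.000

viewBox `0 0 143.826 189.271` with mm width/height → 1 unit = 1 mm. Flip: y_m = 189.271 − y_svg.

**Shape 1** — `<path>` rectangle, stroke `#ff0000` → cut (S832, F1181). Machine vertices: (8.215,98.752) → (50.177,98.752) → (50.177,76.454) → (8.215,76.454) → (8.215,98.752). Closed: final G1 returns to the first vertex.

**Shape 2** — `<polygon>` regular polygon, stroke `#000000` → score (S426, F1829). Machine vertices: (133.158,64.841) → (128.791,38.626) → (108.272,55.516) → (133.158,64.841). Closed: final G1 returns to the first vertex.

**Shape 3** — `<polyline>` open polyline, stroke `#ff00ff` → engrave (S429, F2587). Machine vertices: (62.257,12.682) → (54.078,134.532) → (64.595,74.192) → (119.046,50.905). Open path.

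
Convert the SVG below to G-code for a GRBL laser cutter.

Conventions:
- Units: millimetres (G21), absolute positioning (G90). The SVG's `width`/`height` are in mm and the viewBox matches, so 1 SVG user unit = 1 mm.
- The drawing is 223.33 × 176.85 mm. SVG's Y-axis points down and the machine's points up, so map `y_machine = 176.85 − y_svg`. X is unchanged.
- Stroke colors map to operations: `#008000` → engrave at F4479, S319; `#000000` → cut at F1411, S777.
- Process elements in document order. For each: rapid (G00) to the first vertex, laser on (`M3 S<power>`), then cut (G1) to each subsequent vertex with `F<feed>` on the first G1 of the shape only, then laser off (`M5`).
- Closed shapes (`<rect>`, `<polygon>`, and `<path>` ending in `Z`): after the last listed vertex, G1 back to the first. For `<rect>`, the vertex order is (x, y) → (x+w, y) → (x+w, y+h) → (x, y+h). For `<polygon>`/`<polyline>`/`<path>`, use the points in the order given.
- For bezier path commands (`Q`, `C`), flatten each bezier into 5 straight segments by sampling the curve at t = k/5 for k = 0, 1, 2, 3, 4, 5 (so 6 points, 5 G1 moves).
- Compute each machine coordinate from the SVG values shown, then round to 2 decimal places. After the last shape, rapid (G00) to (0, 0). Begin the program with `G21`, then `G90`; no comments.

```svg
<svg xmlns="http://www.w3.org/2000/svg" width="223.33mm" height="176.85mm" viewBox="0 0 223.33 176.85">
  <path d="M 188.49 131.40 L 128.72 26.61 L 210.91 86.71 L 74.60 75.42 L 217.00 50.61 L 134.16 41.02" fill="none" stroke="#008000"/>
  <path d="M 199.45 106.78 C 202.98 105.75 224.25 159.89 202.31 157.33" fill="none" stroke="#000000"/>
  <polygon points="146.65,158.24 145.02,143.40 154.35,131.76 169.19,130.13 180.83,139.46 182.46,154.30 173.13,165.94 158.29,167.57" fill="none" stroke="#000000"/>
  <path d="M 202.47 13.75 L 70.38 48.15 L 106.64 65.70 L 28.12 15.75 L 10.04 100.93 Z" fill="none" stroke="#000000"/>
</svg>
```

G21
G90
G00 X188.49 Y45.45
M3 S319
G1 X128.72 Y150.24 F4479
G1 X210.91 Y90.14
G1 X74.60 Y101.43
G1 X217.00 Y126.24
G1 X134.16 Y135.83
M5
G00 X199.45 Y70.07
M3 S777
G1 X203.21 Y64.96 F1411
G1 X208.30 Y51.98
G1 X211.80 Y36.50
G1 X210.78 Y23.89
G1 X202.31 Y19.52
M5
G00 X146.65 Y18.61
M3 S777
G1 X145.02 Y33.45 F1411
G1 X154.35 Y45.09
G1 X169.19 Y46.72
G1 X180.83 Y37.39
G1 X182.46 Y22.55
G1 X173.13 Y10.91
G1 X158.29 Y9.28
G1 X146.65 Y18.61
M5
G00 X202.47 Y163.10
M3 S777
G1 X70.38 Y128.70 F1411
G1 X106.64 Y111.15
G1 X28.12 Y161.10
G1 X10.04 Y75.92
G1 X202.47 Y163.10
M5
G00 X0.00 Y0.00

1 u = 1 mm; y_m = 176.85 − y.

[1] `<path>` open polyline, #008000→engrave S319 F4479: (188.49,45.45) → (128.72,150.24) → (210.91,90.14) → (74.60,101.43) → (217.00,126.24) → (134.16,135.83)

[2] `<path>` cubic bezier, #000000→cut S777 F1411: (199.45,70.07) → (203.21,64.96) → (208.30,51.98) → (211.80,36.50) → (210.78,23.89) → (202.31,19.52)

[3] `<polygon>` regular polygon, #000000→cut S777 F1411: (146.65,18.61) → (145.02,33.45) → (154.35,45.09) → (169.19,46.72) → (180.83,37.39) → (182.46,22.55) → (173.13,10.91) → (158.29,9.28) → (146.65,18.61) (closed)

[4] `<path>` closed polygon, #000000→cut S777 F1411: (202.47,163.10) → (70.38,128.70) → (106.64,111.15) → (28.12,161.10) → (10.04,75.92) → (202.47,163.10) (closed)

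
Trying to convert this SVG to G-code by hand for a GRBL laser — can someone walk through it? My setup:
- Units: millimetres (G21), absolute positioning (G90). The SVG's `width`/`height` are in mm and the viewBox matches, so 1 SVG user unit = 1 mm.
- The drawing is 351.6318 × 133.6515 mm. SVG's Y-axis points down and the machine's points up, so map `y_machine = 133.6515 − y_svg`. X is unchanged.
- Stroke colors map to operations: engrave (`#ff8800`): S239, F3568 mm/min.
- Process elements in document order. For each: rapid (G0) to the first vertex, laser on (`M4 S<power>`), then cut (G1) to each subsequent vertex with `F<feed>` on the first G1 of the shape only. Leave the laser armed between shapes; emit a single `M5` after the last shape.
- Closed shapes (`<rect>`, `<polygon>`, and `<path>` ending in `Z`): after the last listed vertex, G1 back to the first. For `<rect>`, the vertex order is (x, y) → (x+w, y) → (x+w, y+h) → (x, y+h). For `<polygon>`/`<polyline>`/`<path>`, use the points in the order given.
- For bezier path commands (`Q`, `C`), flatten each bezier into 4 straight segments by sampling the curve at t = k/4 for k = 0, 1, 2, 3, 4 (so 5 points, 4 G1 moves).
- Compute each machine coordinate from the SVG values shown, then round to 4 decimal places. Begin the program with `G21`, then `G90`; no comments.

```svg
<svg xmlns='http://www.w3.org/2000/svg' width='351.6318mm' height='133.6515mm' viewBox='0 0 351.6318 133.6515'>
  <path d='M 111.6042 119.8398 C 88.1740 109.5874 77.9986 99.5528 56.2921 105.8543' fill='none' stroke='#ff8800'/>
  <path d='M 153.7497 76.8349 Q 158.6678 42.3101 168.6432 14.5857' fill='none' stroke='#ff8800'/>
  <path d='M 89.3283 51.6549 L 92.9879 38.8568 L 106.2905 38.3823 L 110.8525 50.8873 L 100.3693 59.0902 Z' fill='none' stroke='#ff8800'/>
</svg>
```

G21
G90
G0 X111.6042 Y13.8117
M4 S239
G1 X96.1295 Y21.2083 F3568
G1 X83.3018 Y27.0122
G1 X70.7972 Y29.7122
G1 X56.2921 Y27.7972
G0 X153.7497 Y56.8166
M4 S239
G1 X156.5248 Y73.6540 F3568
G1 X159.9321 Y89.6413
G1 X163.9716 Y104.7786
G1 X168.6432 Y119.0658
G0 X89.3283 Y81.9966
M4 S239
G1 X92.9879 Y94.7947 F3568
G1 X106.2905 Y95.2692
G1 X110.8525 Y82.7642
G1 X100.3693 Y74.5613
G1 X89.3283 Y81.9966
M5

viewBox `0 0 351.6318 133.6515` with mm width/height → 1 unit = 1 mm. Flip: y_m = 133.6515 − y_svg.

**Shape 1** — `<path>` cubic bezier, stroke `#ff8800` → engrave (S239, F3568). Control points (SVG): P0=(111.6042,119.8398), P1=(88.1740,109.5874), P2=(77.9986,99.5528), P3=(56.2921,105.8543); sampled at t=k/4. Machine vertices: (111.6042,13.8117) → (96.1295,21.2083) → (83.3018,27.0122) → (70.7972,29.7122) → (56.2921,27.7972). Open path.

**Shape 2** — `<path>` quadratic bezier, stroke `#ff8800` → engrave (S239, F3568). Control points (SVG): P0=(153.7497,76.8349), P1=(158.6678,42.3101), P2=(168.6432,14.5857); sampled at t=k/4. Machine vertices: (153.7497,56.8166) → (156.5248,73.6540) → (159.9321,89.6413) → (163.9716,104.7786) → (168.6432,119.0658). Open path.

**Shape 3** — `<path>` regular polygon, stroke `#ff8800` → engrave (S239, F3568). Machine vertices: (89.3283,81.9966) → (92.9879,94.7947) → (106.2905,95.2692) → (110.8525,82.7642) → (100.3693,74.5613) → (89.3283,81.9966). Closed: final G1 returns to the first vertex.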